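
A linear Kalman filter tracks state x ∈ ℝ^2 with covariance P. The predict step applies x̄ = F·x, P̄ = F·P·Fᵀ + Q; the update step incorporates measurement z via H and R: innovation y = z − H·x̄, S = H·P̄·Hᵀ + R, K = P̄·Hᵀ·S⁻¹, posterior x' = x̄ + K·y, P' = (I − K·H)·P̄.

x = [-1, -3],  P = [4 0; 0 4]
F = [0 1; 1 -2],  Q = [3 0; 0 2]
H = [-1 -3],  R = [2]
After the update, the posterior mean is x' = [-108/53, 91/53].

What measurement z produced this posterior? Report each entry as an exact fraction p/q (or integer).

x̄ = F·x = [-3, 5]
P̄ = F·P·Fᵀ + Q = [7 -8; -8 22]
S = H·P̄·Hᵀ + R = [159]
K = P̄·Hᵀ·S⁻¹ = [17/159; -58/159]
x' − x̄ = [51/53, -174/53] = K·y
y = (KᵀK)⁻¹·Kᵀ·(x' − x̄) = [9]
z = y + H·x̄ = [9] + [-12] = [-3]

z = [-3]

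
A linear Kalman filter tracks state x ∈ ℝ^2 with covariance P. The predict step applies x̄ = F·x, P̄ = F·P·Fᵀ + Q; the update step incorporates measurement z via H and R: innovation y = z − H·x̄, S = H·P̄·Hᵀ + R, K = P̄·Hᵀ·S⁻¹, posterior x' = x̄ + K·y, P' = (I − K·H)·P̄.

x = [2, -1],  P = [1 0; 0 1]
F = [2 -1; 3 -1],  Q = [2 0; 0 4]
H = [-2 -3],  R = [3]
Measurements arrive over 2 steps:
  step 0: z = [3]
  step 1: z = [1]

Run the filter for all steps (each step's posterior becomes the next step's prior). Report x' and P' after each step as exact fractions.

step 0: x' = [15/241, -217/241], P' = [462/241 -273/241; -273/241 238/241]
step 1: x' = [26/671, -106/305], P' = [16845/8723 -69/61; -69/61 898/915]

step 0: x̄ = F·x = [5, 7]
step 0: P̄ = F·P·Fᵀ + Q = [7 7; 7 14]
step 0: y = z − H·x̄ = [34]
step 0: S = H·P̄·Hᵀ + R = [241]
step 0: K = P̄·Hᵀ·S⁻¹ = [-35/241; -56/241]
step 0: x' = x̄ + K·y = [15/241, -217/241]
step 0: P' = (I − K·H)·P̄ = [462/241 -273/241; -273/241 238/241]
step 1: x̄ = F·x = [247/241, 262/241]
step 1: P̄ = F·P·Fᵀ + Q = [3660/241 4375/241; 4375/241 6998/241]
step 1: y = z − H·x̄ = [1521/241]
step 1: S = H·P̄·Hᵀ + R = [130845/241]
step 1: K = P̄·Hᵀ·S⁻¹ = [-1363/8723; -208/915]
step 1: x' = x̄ + K·y = [26/671, -106/305]
step 1: P' = (I − K·H)·P̄ = [16845/8723 -69/61; -69/61 898/915]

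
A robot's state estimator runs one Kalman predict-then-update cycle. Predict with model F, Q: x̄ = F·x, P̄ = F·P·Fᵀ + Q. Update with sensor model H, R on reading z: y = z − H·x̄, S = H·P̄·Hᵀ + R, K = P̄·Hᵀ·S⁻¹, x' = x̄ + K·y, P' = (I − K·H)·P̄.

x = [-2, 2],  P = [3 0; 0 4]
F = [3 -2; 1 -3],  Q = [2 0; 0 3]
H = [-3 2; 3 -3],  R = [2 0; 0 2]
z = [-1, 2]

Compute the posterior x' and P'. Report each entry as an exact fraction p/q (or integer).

x' = [-7117/7945, -13079/7945]
P' = [21006/7945 24162/7945; 24162/7945 29004/7945]

x̄ = F·x = [-10, -8]
P̄ = F·P·Fᵀ + Q = [45 33; 33 42]
y = z − H·x̄ = [-15, 8]
S = H·P̄·Hᵀ + R = [179 -162; -162 191]
K = P̄·Hᵀ·S⁻¹ = [-7347/7945 -4734/7945; -7239/7945 -7263/7945]
x' = x̄ + K·y = [-7117/7945, -13079/7945]
P' = (I − K·H)·P̄ = [21006/7945 24162/7945; 24162/7945 29004/7945]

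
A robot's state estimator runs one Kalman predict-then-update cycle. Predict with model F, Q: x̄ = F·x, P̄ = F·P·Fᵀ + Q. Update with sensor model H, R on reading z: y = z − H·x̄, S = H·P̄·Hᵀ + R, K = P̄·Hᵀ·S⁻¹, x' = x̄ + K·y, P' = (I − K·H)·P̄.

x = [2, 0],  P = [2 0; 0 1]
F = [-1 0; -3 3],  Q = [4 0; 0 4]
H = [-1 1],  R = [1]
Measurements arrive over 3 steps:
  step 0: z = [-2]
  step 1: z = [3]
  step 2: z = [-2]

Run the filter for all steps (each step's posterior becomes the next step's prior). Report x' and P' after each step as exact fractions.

step 0: x̄ = F·x = [-2, -6]
step 0: P̄ = F·P·Fᵀ + Q = [6 6; 6 31]
step 0: y = z − H·x̄ = [2]
step 0: S = H·P̄·Hᵀ + R = [26]
step 0: K = P̄·Hᵀ·S⁻¹ = [0; 25/26]
step 0: x' = x̄ + K·y = [-2, -53/13]
step 0: P' = (I − K·H)·P̄ = [6 6; 6 181/26]
step 1: x̄ = F·x = [2, -81/13]
step 1: P̄ = F·P·Fᵀ + Q = [10 0; 0 329/26]
step 1: y = z − H·x̄ = [146/13]
step 1: S = H·P̄·Hᵀ + R = [615/26]
step 1: K = P̄·Hᵀ·S⁻¹ = [-52/123; 329/615]
step 1: x' = x̄ + K·y = [-338/123, -137/615]
step 1: P' = (I − K·H)·P̄ = [710/123 658/123; 658/123 3619/615]
step 2: x̄ = F·x = [338/123, 1553/205]
step 2: P̄ = F·P·Fᵀ + Q = [1202/123 52/41; 52/41 2587/205]
step 2: y = z − H·x̄ = [-4199/615]
step 2: S = H·P̄·Hᵀ + R = [12826/615]
step 2: K = P̄·Hᵀ·S⁻¹ = [-2615/6413; 6981/12826]
step 2: x' = x̄ + K·y = [35477/6413, 49501/12826]
step 2: P' = (I − K·H)·P̄ = [40432/6413 37817/6413; 37817/6413 82615/12826]

step 0: x' = [-2, -53/13], P' = [6 6; 6 181/26]
step 1: x' = [-338/123, -137/615], P' = [710/123 658/123; 658/123 3619/615]
step 2: x' = [35477/6413, 49501/12826], P' = [40432/6413 37817/6413; 37817/6413 82615/12826]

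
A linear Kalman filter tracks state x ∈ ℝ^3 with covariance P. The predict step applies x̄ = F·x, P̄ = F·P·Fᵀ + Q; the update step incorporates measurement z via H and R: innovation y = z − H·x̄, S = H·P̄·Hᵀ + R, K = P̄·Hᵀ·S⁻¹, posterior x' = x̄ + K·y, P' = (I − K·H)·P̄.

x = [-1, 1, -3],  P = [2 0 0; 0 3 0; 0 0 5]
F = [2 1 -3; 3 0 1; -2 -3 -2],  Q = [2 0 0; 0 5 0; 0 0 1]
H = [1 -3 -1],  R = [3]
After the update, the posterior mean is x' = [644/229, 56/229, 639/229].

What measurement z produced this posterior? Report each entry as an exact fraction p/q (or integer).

x̄ = F·x = [8, -6, 5]
P̄ = F·P·Fᵀ + Q = [58 -3 13; -3 28 -22; 13 -22 56]
S = H·P̄·Hᵀ + R = [229]
K = P̄·Hᵀ·S⁻¹ = [54/229; -65/229; 23/229]
x' − x̄ = [-1188/229, 1430/229, -506/229] = K·y
y = (KᵀK)⁻¹·Kᵀ·(x' − x̄) = [-22]
z = y + H·x̄ = [-22] + [21] = [-1]

z = [-1]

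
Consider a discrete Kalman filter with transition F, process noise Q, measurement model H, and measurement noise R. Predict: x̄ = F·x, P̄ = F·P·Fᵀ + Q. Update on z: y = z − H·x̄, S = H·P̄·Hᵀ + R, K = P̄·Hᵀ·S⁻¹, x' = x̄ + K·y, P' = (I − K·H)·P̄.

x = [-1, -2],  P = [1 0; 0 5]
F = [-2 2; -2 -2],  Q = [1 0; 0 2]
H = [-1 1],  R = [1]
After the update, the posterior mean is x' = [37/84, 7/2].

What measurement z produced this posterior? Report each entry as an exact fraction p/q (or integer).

x̄ = F·x = [-2, 6]
P̄ = F·P·Fᵀ + Q = [25 -16; -16 26]
S = H·P̄·Hᵀ + R = [84]
K = P̄·Hᵀ·S⁻¹ = [-41/84; 1/2]
x' − x̄ = [205/84, -5/2] = K·y
y = (KᵀK)⁻¹·Kᵀ·(x' − x̄) = [-5]
z = y + H·x̄ = [-5] + [8] = [3]

z = [3]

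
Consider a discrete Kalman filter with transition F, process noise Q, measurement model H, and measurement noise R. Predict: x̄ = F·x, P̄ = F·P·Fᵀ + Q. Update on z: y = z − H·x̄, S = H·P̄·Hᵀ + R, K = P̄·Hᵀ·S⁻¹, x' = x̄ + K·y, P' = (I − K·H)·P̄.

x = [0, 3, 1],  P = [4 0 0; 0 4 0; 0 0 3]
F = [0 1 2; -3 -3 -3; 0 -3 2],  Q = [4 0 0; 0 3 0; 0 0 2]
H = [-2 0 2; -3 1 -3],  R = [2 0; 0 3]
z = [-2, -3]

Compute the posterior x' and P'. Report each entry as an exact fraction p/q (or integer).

x̄ = F·x = [5, -12, -7]
P̄ = F·P·Fᵀ + Q = [20 -30 0; -30 102 18; 0 18 50]
y = z − H·x̄ = [22, 3]
S = H·P̄·Hᵀ + R = [282 -84; -84 807]
K = P̄·Hᵀ·S⁻¹ = [-6640/36753 -4790/36753; 4948/12251 2610/12251; 11602/36753 -4804/36753]
x' = x̄ + K·y = [23315/36753, -30326/12251, -16439/36753]
P' = (I − K·H)·P̄ = [38360/36753 65290/12251 31720/36753; 65290/12251 414414/12251 70238/12251; 31720/36753 70238/12251 43322/36753]

x' = [23315/36753, -30326/12251, -16439/36753]
P' = [38360/36753 65290/12251 31720/36753; 65290/12251 414414/12251 70238/12251; 31720/36753 70238/12251 43322/36753]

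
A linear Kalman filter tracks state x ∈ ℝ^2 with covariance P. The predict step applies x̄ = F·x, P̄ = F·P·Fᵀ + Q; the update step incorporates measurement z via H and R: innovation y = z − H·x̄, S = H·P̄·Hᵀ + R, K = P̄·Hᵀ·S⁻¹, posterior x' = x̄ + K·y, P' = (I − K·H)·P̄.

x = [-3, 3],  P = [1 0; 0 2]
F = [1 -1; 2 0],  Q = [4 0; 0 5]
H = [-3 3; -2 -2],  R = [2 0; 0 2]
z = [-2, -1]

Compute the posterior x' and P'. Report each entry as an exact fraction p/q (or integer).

x' = [909/2219, -493/2219]
P' = [781/4438 299/4438; 299/4438 785/4438]

x̄ = F·x = [-6, -6]
P̄ = F·P·Fᵀ + Q = [7 2; 2 9]
y = z − H·x̄ = [-2, -25]
S = H·P̄·Hᵀ + R = [110 -12; -12 82]
K = P̄·Hᵀ·S⁻¹ = [-723/4438 -540/2219; 729/4438 -542/2219]
x' = x̄ + K·y = [909/2219, -493/2219]
P' = (I − K·H)·P̄ = [781/4438 299/4438; 299/4438 785/4438]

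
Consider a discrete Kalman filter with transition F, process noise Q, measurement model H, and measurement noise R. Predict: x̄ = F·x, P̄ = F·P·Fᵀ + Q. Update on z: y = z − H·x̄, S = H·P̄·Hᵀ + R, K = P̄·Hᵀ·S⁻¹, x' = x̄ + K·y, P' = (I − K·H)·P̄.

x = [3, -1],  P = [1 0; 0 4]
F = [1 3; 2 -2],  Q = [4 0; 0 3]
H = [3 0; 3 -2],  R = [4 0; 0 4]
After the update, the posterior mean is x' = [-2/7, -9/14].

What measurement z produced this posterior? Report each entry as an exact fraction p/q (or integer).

x̄ = F·x = [0, 8]
P̄ = F·P·Fᵀ + Q = [41 -22; -22 23]
S = H·P̄·Hᵀ + R = [373 501; 501 729]
K = P̄·Hᵀ·S⁻¹ = [500/1743 167/5229; 1333/3486 -4355/10458]
x' − x̄ = [-2/7, -121/14] = K·y
y = (KᵀK)⁻¹·Kᵀ·(x' − x̄) = [-3, 18]
z = y + H·x̄ = [-3, 18] + [0, -16] = [-3, 2]

z = [-3, 2]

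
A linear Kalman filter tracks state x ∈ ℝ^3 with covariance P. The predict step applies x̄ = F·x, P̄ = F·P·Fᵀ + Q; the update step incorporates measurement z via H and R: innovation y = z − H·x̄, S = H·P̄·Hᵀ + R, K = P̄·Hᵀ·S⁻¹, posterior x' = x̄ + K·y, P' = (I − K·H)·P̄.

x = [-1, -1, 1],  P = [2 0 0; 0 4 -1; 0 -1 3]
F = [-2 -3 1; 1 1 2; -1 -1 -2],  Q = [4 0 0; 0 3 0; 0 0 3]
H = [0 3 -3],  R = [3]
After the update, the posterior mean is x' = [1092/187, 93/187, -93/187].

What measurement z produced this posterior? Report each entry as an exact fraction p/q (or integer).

x̄ = F·x = [6, 0, 0]
P̄ = F·P·Fᵀ + Q = [57 -5 5; -5 17 -14; 5 -14 17]
S = H·P̄·Hᵀ + R = [561]
K = P̄·Hᵀ·S⁻¹ = [-10/187; 31/187; -31/187]
x' − x̄ = [-30/187, 93/187, -93/187] = K·y
y = (KᵀK)⁻¹·Kᵀ·(x' − x̄) = [3]
z = y + H·x̄ = [3] + [0] = [3]

z = [3]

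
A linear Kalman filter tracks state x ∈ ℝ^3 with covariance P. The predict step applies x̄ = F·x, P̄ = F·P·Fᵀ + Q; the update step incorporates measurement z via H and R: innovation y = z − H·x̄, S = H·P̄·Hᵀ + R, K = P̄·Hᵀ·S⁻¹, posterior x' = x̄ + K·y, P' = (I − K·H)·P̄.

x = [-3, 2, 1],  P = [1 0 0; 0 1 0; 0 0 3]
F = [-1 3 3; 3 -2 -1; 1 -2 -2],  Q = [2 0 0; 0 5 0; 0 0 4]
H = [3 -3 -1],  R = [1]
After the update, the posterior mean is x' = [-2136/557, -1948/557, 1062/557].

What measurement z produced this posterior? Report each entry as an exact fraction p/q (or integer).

z = [-3]

x̄ = F·x = [12, -14, -9]
P̄ = F·P·Fᵀ + Q = [39 -18 -25; -18 21 13; -25 13 21]
S = H·P̄·Hᵀ + R = [1114]
K = P̄·Hᵀ·S⁻¹ = [98/557; -65/557; -135/1114]
x' − x̄ = [-8820/557, 5850/557, 6075/557] = K·y
y = (KᵀK)⁻¹·Kᵀ·(x' − x̄) = [-90]
z = y + H·x̄ = [-90] + [87] = [-3]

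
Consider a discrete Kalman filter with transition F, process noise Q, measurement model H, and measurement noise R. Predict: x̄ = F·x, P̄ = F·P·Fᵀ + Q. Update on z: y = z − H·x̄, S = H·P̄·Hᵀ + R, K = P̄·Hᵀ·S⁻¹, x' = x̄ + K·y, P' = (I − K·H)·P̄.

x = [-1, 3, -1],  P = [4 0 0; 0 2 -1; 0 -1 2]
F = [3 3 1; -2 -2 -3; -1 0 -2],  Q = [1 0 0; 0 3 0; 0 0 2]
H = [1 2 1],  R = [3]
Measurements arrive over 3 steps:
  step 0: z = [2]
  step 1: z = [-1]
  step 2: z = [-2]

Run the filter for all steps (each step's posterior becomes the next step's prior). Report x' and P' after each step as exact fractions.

step 0: x̄ = F·x = [5, -1, 3]
step 0: P̄ = F·P·Fᵀ + Q = [51 -31 -10; -31 33 16; -10 16 14]
step 0: y = z − H·x̄ = [-4]
step 0: S = H·P̄·Hᵀ + R = [120]
step 0: K = P̄·Hᵀ·S⁻¹ = [-7/40; 17/40; 3/10]
step 0: x' = x̄ + K·y = [57/10, -27/10, 9/5]
step 0: P' = (I − K·H)·P̄ = [1893/40 -883/40 -37/10; -883/40 453/40 7/10; -37/10 7/10 16/5]
step 1: x̄ = F·x = [54/5, -57/5, -93/10]
step 1: P̄ = F·P·Fᵀ + Q = [1167/10 -318/5 -1209/20; -318/5 269/5 233/5; -1209/20 233/5 1893/40]
step 1: y = z − H·x̄ = [203/10]
step 1: S = H·P̄·Hᵀ + R = [7733/40]
step 1: K = P̄·Hᵀ·S⁻¹ = [-258/703; 3624/7733; 3203/7733]
step 1: x' = x̄ + K·y = [2355/703, -14589/7733, -6896/7733]
step 1: P' = (I − K·H)·P̄ = [63735/703 -21336/703 -21837/703; -21336/703 87701/7733 70166/7733; -21837/703 70166/7733 109484/7733]
step 2: x̄ = F·x = [27052/7733, -1944/7733, -12113/7733]
step 2: P̄ = F·P·Fᵀ + Q = [1971517/7733 -374365/7733 -357682/7733; -374365/7733 245639/7733 188897/7733; -357682/7733 188897/7733 193659/7733]
step 2: y = z − H·x̄ = [-26517/7733]
step 2: S = H·P̄·Hᵀ + R = [1713695/7733]
step 2: K = P̄·Hᵀ·S⁻¹ = [173021/342739; 61162/342739; 213771/1713695]
step 2: x' = x̄ + K·y = [605687/342739, -295890/342739, -3417374/1713695]
step 2: P' = (I − K·H)·P̄ = [68024626/342739 -23434765/342739 -20636033/342739; -23434765/342739 8468397/342739 6681457/342739; -20636033/342739 6681457/342739 37006908/1713695]

step 0: x' = [57/10, -27/10, 9/5], P' = [1893/40 -883/40 -37/10; -883/40 453/40 7/10; -37/10 7/10 16/5]
step 1: x' = [2355/703, -14589/7733, -6896/7733], P' = [63735/703 -21336/703 -21837/703; -21336/703 87701/7733 70166/7733; -21837/703 70166/7733 109484/7733]
step 2: x' = [605687/342739, -295890/342739, -3417374/1713695], P' = [68024626/342739 -23434765/342739 -20636033/342739; -23434765/342739 8468397/342739 6681457/342739; -20636033/342739 6681457/342739 37006908/1713695]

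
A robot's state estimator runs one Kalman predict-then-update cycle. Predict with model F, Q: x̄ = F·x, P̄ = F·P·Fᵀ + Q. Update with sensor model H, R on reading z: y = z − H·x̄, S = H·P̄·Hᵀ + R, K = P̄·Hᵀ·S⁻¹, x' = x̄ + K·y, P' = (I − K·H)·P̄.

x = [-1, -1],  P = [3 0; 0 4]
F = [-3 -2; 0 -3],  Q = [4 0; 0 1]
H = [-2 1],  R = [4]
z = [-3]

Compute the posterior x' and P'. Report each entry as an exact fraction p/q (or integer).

x' = [55/19, 355/133]
P' = [193/19 346/19; 346/19 4800/133]

x̄ = F·x = [5, 3]
P̄ = F·P·Fᵀ + Q = [47 24; 24 37]
y = z − H·x̄ = [4]
S = H·P̄·Hᵀ + R = [133]
K = P̄·Hᵀ·S⁻¹ = [-10/19; -11/133]
x' = x̄ + K·y = [55/19, 355/133]
P' = (I − K·H)·P̄ = [193/19 346/19; 346/19 4800/133]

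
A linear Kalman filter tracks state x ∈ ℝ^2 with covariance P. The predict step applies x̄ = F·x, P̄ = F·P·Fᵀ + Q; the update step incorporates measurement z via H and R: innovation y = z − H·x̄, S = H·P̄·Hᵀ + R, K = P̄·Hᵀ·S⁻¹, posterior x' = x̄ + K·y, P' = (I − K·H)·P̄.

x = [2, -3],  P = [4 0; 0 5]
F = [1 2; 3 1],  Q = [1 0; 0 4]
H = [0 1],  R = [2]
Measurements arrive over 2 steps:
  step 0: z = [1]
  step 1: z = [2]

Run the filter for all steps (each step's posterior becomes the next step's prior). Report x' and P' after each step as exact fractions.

step 0: x̄ = F·x = [-4, 3]
step 0: P̄ = F·P·Fᵀ + Q = [25 22; 22 45]
step 0: y = z − H·x̄ = [-2]
step 0: S = H·P̄·Hᵀ + R = [47]
step 0: K = P̄·Hᵀ·S⁻¹ = [22/47; 45/47]
step 0: x' = x̄ + K·y = [-232/47, 51/47]
step 0: P' = (I − K·H)·P̄ = [691/47 44/47; 44/47 90/47]
step 1: x̄ = F·x = [-130/47, -645/47]
step 1: P̄ = F·P·Fᵀ + Q = [1274/47 2561/47; 2561/47 6761/47]
step 1: y = z − H·x̄ = [739/47]
step 1: S = H·P̄·Hᵀ + R = [6855/47]
step 1: K = P̄·Hᵀ·S⁻¹ = [2561/6855; 6761/6855]
step 1: x' = x̄ + K·y = [21307/6855, 12232/6855]
step 1: P' = (I − K·H)·P̄ = [46267/6855 5122/6855; 5122/6855 13522/6855]

step 0: x' = [-232/47, 51/47], P' = [691/47 44/47; 44/47 90/47]
step 1: x' = [21307/6855, 12232/6855], P' = [46267/6855 5122/6855; 5122/6855 13522/6855]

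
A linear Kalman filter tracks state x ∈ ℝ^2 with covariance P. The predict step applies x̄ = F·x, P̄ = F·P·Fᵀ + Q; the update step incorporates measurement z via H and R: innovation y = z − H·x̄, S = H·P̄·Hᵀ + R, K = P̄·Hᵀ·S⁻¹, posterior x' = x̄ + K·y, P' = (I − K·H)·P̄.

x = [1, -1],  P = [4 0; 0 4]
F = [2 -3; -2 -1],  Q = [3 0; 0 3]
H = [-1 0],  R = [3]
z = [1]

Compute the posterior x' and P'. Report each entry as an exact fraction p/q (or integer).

x̄ = F·x = [5, -1]
P̄ = F·P·Fᵀ + Q = [55 -4; -4 23]
y = z − H·x̄ = [6]
S = H·P̄·Hᵀ + R = [58]
K = P̄·Hᵀ·S⁻¹ = [-55/58; 2/29]
x' = x̄ + K·y = [-20/29, -17/29]
P' = (I − K·H)·P̄ = [165/58 -6/29; -6/29 659/29]

x' = [-20/29, -17/29]
P' = [165/58 -6/29; -6/29 659/29]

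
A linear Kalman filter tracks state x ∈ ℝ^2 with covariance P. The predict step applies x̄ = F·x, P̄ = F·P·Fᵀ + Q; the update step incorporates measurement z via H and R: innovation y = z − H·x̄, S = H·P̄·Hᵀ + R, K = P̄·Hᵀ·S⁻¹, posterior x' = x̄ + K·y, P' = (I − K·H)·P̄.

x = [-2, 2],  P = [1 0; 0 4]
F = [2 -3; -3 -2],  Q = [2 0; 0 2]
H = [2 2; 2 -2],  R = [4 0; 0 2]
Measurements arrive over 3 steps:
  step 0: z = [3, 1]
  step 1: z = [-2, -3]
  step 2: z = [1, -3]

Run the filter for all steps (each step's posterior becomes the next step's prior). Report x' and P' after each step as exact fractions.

step 0: x' = [2965/3326, 7573/13304], P' = [618/1663 207/1663; 207/1663 2457/6652]
step 1: x' = [-6251489/5207646, 266494/2603823], P' = [910325/2603823 295702/2603823; 295702/2603823 930272/2603823]
step 2: x' = [-513992/825829, 882146/825829], P' = [168176488/481458307 54579097/481458307; 54579097/481458307 343350089/962916614]

step 0: x̄ = F·x = [-10, 2]
step 0: P̄ = F·P·Fᵀ + Q = [42 18; 18 27]
step 0: y = z − H·x̄ = [19, 25]
step 0: S = H·P̄·Hᵀ + R = [424 60; 60 134]
step 0: K = P̄·Hᵀ·S⁻¹ = [825/3326 411/1663; 3285/13304 -1629/6652]
step 0: x' = x̄ + K·y = [2965/3326, 7573/13304]
step 0: P' = (I − K·H)·P̄ = [618/1663 207/1663; 207/1663 2457/6652]
step 1: x̄ = F·x = [1001/13304, -25363/6652]
step 1: P̄ = F·P·Fᵀ + Q = [35369/6652 2025/3326; 2025/3326 13829/1663]
step 1: y = z − H·x̄ = [36421/6652, -71683/6652]
step 1: S = H·P̄·Hᵀ + R = [105437/1663 -19947/1663; -19947/1663 85911/1663]
step 1: K = P̄·Hᵀ·S⁻¹ = [402009/1735882 614623/2603823; 204329/867941 -634570/2603823]
step 1: x' = x̄ + K·y = [-6251489/5207646, 266494/2603823]
step 1: P' = (I − K·H)·P̄ = [910325/2603823 295702/2603823; 295702/2603823 930272/2603823]
step 2: x̄ = F·x = [-7050971/2603823, 17688491/5207646]
step 2: P̄ = F·P·Fᵀ + Q = [13672970/2603823 1598192/2603823; 1598192/2603823 20670083/2603823]
step 2: y = z − H·x̄ = [-982726/2603823, 7992988/867941]
step 2: S = H·P̄·Hᵀ + R = [160573040/2603823 -9329484/867941; -9329484/867941 43264774/867941]
step 2: K = P̄·Hᵀ·S⁻¹ = [222755585/962916614 2143347/9084119; 452508283/1925833228 -4418715/18168238]
step 2: x' = x̄ + K·y = [-513992/825829, 882146/825829]
step 2: P' = (I − K·H)·P̄ = [168176488/481458307 54579097/481458307; 54579097/481458307 343350089/962916614]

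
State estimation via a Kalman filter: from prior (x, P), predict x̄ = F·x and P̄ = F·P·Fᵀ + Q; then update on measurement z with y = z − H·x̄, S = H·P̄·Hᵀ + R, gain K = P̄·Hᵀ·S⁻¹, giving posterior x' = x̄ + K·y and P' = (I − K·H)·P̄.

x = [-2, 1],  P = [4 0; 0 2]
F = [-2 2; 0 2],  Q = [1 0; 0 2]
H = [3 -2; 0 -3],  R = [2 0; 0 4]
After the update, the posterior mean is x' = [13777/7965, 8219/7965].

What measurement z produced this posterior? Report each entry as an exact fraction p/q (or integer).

x̄ = F·x = [6, 2]
P̄ = F·P·Fᵀ + Q = [25 8; 8 10]
S = H·P̄·Hᵀ + R = [171 -12; -12 94]
K = P̄·Hᵀ·S⁻¹ = [2629/7965 -566/2655; 8/7965 -847/2655]
x' − x̄ = [-34013/7965, -7711/7965] = K·y
y = (KᵀK)⁻¹·Kᵀ·(x' − x̄) = [-11, 3]
z = y + H·x̄ = [-11, 3] + [14, -6] = [3, -3]

z = [3, -3]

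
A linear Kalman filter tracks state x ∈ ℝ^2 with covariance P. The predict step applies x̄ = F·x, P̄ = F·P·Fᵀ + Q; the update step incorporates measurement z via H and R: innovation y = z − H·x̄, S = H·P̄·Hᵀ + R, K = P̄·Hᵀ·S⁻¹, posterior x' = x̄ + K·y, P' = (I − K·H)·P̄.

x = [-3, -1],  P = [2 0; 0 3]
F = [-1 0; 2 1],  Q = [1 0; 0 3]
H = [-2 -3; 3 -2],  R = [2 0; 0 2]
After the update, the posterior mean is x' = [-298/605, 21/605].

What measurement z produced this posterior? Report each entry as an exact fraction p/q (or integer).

x̄ = F·x = [3, -7]
P̄ = F·P·Fᵀ + Q = [3 -4; -4 14]
S = H·P̄·Hᵀ + R = [92 86; 86 133]
K = P̄·Hᵀ·S⁻¹ = [-83/605 131/605; -541/2420 -189/1210]
x' − x̄ = [-2113/605, 4256/605] = K·y
y = (KᵀK)⁻¹·Kᵀ·(x' − x̄) = [-14, -25]
z = y + H·x̄ = [-14, -25] + [15, 23] = [1, -2]

z = [1, -2]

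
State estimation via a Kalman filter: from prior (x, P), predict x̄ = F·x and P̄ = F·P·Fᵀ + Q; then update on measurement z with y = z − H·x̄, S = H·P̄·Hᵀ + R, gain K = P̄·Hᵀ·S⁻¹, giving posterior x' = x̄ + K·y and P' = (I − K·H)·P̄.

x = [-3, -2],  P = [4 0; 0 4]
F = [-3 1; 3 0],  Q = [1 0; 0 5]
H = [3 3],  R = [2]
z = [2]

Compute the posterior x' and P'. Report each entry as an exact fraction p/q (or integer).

x' = [191/23, -177/23]
P' = [3547/92 -3537/92; -3537/92 3547/92]

x̄ = F·x = [7, -9]
P̄ = F·P·Fᵀ + Q = [41 -36; -36 41]
y = z − H·x̄ = [8]
S = H·P̄·Hᵀ + R = [92]
K = P̄·Hᵀ·S⁻¹ = [15/92; 15/92]
x' = x̄ + K·y = [191/23, -177/23]
P' = (I − K·H)·P̄ = [3547/92 -3537/92; -3537/92 3547/92]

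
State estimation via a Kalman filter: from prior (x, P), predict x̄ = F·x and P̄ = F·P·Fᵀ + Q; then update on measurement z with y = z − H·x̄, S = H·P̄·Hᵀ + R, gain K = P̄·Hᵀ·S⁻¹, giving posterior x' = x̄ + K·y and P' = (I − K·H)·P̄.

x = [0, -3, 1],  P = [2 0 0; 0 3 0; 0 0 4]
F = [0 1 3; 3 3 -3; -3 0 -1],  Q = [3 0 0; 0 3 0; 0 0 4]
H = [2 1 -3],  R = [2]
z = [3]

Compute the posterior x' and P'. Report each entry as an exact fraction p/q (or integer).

x̄ = F·x = [0, -12, -1]
P̄ = F·P·Fᵀ + Q = [42 -27 -12; -27 84 -6; -12 -6 26]
y = z − H·x̄ = [12]
S = H·P̄·Hᵀ + R = [560]
K = P̄·Hᵀ·S⁻¹ = [93/560; 3/35; -27/140]
x' = x̄ + K·y = [279/140, -384/35, -116/35]
P' = (I − K·H)·P̄ = [14871/560 -1224/35 831/140; -1224/35 2796/35 114/35; 831/140 114/35 181/35]

x' = [279/140, -384/35, -116/35]
P' = [14871/560 -1224/35 831/140; -1224/35 2796/35 114/35; 831/140 114/35 181/35]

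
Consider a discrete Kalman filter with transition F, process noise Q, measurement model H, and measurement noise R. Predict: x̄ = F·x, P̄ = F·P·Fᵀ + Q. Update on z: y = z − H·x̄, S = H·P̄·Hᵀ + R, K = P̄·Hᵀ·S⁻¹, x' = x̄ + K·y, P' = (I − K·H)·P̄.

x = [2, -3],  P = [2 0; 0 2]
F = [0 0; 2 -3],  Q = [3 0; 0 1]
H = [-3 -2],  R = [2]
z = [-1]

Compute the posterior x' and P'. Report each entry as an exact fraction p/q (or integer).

x̄ = F·x = [0, 13]
P̄ = F·P·Fᵀ + Q = [3 0; 0 27]
y = z − H·x̄ = [25]
S = H·P̄·Hᵀ + R = [137]
K = P̄·Hᵀ·S⁻¹ = [-9/137; -54/137]
x' = x̄ + K·y = [-225/137, 431/137]
P' = (I − K·H)·P̄ = [330/137 -486/137; -486/137 783/137]

x' = [-225/137, 431/137]
P' = [330/137 -486/137; -486/137 783/137]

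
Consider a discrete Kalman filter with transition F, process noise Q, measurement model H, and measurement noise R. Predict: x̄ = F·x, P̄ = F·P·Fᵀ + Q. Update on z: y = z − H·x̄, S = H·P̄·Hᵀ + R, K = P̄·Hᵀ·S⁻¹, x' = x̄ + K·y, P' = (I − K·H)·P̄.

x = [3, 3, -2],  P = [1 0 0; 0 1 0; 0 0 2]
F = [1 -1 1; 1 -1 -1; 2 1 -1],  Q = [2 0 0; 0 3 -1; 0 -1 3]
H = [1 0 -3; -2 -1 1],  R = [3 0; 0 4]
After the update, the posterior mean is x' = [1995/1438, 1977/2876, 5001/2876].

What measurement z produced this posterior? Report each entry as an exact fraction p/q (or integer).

x̄ = F·x = [-2, 2, 11]
P̄ = F·P·Fᵀ + Q = [6 0 -1; 0 7 2; -1 2 10]
S = H·P̄·Hᵀ + R = [105 -43; -43 45]
K = P̄·Hᵀ·S⁻¹ = [-77/1438 -489/1438; -485/2876 -783/2876; -965/2876 -283/2876]
x' − x̄ = [4871/1438, -3775/2876, -26635/2876] = K·y
y = (KᵀK)⁻¹·Kᵀ·(x' − x̄) = [32, -15]
z = y + H·x̄ = [32, -15] + [-35, 13] = [-3, -2]

z = [-3, -2]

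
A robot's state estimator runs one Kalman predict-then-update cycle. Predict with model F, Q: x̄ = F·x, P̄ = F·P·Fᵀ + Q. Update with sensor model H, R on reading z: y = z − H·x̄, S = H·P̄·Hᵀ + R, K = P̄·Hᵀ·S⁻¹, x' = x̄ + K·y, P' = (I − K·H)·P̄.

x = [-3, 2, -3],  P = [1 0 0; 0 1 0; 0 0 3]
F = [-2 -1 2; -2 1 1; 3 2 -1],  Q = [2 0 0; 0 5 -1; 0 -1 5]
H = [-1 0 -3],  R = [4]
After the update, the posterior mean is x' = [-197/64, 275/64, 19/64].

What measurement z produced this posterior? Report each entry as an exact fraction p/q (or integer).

x̄ = F·x = [-2, 5, -2]
P̄ = F·P·Fᵀ + Q = [19 9 -14; 9 13 -8; -14 -8 21]
S = H·P̄·Hᵀ + R = [128]
K = P̄·Hᵀ·S⁻¹ = [23/128; 15/128; -49/128]
x' − x̄ = [-69/64, -45/64, 147/64] = K·y
y = (KᵀK)⁻¹·Kᵀ·(x' − x̄) = [-6]
z = y + H·x̄ = [-6] + [8] = [2]

z = [2]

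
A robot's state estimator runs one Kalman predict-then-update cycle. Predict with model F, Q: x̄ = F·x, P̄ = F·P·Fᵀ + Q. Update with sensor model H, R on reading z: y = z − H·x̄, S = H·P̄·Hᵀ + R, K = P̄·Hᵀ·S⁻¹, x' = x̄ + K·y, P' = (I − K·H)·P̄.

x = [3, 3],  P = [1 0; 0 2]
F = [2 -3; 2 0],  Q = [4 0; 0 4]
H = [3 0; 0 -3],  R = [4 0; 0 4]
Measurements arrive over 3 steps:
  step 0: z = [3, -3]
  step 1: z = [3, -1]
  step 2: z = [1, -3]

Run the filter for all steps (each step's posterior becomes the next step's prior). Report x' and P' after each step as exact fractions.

step 0: x̄ = F·x = [-3, 6]
step 0: P̄ = F·P·Fᵀ + Q = [26 4; 4 8]
step 0: y = z − H·x̄ = [12, 15]
step 0: S = H·P̄·Hᵀ + R = [238 -36; -36 76]
step 0: K = P̄·Hᵀ·S⁻¹ = [687/2099 -6/2099; 6/2099 -660/2099]
step 0: x' = x̄ + K·y = [1857/2099, 2766/2099]
step 0: P' = (I − K·H)·P̄ = [916/2099 8/2099; 8/2099 880/2099]
step 1: x̄ = F·x = [-4584/2099, 3714/2099]
step 1: P̄ = F·P·Fᵀ + Q = [19884/2099 3616/2099; 3616/2099 12060/2099]
step 1: y = z − H·x̄ = [20049/2099, 9043/2099]
step 1: S = H·P̄·Hᵀ + R = [187352/2099 -32544/2099; -32544/2099 116936/2099]
step 1: K = P̄·Hᵀ·S⁻¹ = [98595/310402 -678/155201; 678/155201 -95661/310402]
step 1: x' = x̄ + K·y = [258021/310402, 150051/310402]
step 1: P' = (I − K·H)·P̄ = [65730/155201 904/155201; 904/155201 63774/155201]
step 2: x̄ = F·x = [65889/310402, 258021/155201]
step 2: P̄ = F·P·Fᵀ + Q = [1446842/155201 257496/155201; 257496/155201 883724/155201]
step 2: y = z − H·x̄ = [112735/310402, 308460/155201]
step 2: S = H·P̄·Hᵀ + R = [13642382/155201 -2317464/155201; -2317464/155201 8574320/155201]
step 2: K = P̄·Hᵀ·S⁻¹ = [7133259/22471567 -96561/22471567; 96561/22471567 -27688359/89886268]
step 2: x' = x̄ + K·y = [7168854/22471567, 47272779/44943134]
step 2: P' = (I − K·H)·P̄ = [9511012/22471567 128748/22471567; 128748/22471567 9229453/22471567]

step 0: x' = [1857/2099, 2766/2099], P' = [916/2099 8/2099; 8/2099 880/2099]
step 1: x' = [258021/310402, 150051/310402], P' = [65730/155201 904/155201; 904/155201 63774/155201]
step 2: x' = [7168854/22471567, 47272779/44943134], P' = [9511012/22471567 128748/22471567; 128748/22471567 9229453/22471567]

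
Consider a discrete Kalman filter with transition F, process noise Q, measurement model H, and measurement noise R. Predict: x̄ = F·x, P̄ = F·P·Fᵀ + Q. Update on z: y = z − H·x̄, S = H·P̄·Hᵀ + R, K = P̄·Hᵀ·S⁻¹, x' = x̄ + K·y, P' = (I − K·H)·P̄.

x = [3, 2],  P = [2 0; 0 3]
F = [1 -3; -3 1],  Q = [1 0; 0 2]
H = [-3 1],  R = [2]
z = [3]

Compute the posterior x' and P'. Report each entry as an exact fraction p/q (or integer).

x' = [-36/11, -2627/385]
P' = [15/11 39/11; 39/11 4231/385]

x̄ = F·x = [-3, -7]
P̄ = F·P·Fᵀ + Q = [30 -15; -15 23]
y = z − H·x̄ = [1]
S = H·P̄·Hᵀ + R = [385]
K = P̄·Hᵀ·S⁻¹ = [-3/11; 68/385]
x' = x̄ + K·y = [-36/11, -2627/385]
P' = (I − K·H)·P̄ = [15/11 39/11; 39/11 4231/385]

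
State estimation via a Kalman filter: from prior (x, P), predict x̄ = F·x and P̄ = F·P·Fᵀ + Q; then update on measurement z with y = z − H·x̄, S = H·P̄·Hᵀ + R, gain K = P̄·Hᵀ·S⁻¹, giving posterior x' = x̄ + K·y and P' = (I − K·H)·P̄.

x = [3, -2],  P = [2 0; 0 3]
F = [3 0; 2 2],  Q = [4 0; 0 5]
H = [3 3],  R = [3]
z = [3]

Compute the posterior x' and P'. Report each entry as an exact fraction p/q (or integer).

x̄ = F·x = [9, 2]
P̄ = F·P·Fᵀ + Q = [22 12; 12 25]
y = z − H·x̄ = [-30]
S = H·P̄·Hᵀ + R = [642]
K = P̄·Hᵀ·S⁻¹ = [17/107; 37/214]
x' = x̄ + K·y = [453/107, -341/107]
P' = (I − K·H)·P̄ = [620/107 -603/107; -603/107 1243/214]

x' = [453/107, -341/107]
P' = [620/107 -603/107; -603/107 1243/214]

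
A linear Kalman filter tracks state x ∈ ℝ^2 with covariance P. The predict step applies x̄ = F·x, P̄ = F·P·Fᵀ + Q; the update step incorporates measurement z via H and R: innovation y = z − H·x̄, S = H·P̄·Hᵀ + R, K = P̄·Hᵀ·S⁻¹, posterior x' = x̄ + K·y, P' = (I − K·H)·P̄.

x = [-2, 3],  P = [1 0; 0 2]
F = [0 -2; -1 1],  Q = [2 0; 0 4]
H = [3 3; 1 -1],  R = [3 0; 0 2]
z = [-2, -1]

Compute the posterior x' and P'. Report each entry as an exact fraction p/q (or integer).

x̄ = F·x = [-6, 5]
P̄ = F·P·Fᵀ + Q = [10 -4; -4 7]
y = z − H·x̄ = [1, 10]
S = H·P̄·Hᵀ + R = [84 9; 9 27]
K = P̄·Hᵀ·S⁻¹ = [40/243 338/729; 38/243 -335/729]
x' = x̄ + K·y = [-874/729, 409/729]
P' = (I − K·H)·P̄ = [398/729 -278/729; -278/729 392/729]

x' = [-874/729, 409/729]
P' = [398/729 -278/729; -278/729 392/729]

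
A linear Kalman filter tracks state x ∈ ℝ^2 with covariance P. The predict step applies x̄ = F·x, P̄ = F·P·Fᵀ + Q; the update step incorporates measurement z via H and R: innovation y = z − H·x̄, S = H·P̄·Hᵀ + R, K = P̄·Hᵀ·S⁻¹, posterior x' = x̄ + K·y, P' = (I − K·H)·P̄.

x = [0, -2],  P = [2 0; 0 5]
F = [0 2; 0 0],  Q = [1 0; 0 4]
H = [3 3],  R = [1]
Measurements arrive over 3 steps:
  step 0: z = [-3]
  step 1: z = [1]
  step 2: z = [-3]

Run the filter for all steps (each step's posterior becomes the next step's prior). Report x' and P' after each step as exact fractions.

step 0: x̄ = F·x = [-4, 0]
step 0: P̄ = F·P·Fᵀ + Q = [21 0; 0 4]
step 0: y = z − H·x̄ = [9]
step 0: S = H·P̄·Hᵀ + R = [226]
step 0: K = P̄·Hᵀ·S⁻¹ = [63/226; 6/113]
step 0: x' = x̄ + K·y = [-337/226, 54/113]
step 0: P' = (I − K·H)·P̄ = [777/226 -378/113; -378/113 380/113]
step 1: x̄ = F·x = [108/113, 0]
step 1: P̄ = F·P·Fᵀ + Q = [1633/113 0; 0 4]
step 1: y = z − H·x̄ = [-211/113]
step 1: S = H·P̄·Hᵀ + R = [18878/113]
step 1: K = P̄·Hᵀ·S⁻¹ = [4899/18878; 678/9439]
step 1: x' = x̄ + K·y = [8895/18878, -1266/9439]
step 1: P' = (I − K·H)·P̄ = [60421/18878 -29394/9439; -29394/9439 29620/9439]
step 2: x̄ = F·x = [-2532/9439, 0]
step 2: P̄ = F·P·Fᵀ + Q = [127919/9439 0; 0 4]
step 2: y = z − H·x̄ = [-20721/9439]
step 2: S = H·P̄·Hᵀ + R = [1500514/9439]
step 2: K = P̄·Hᵀ·S⁻¹ = [383757/1500514; 56634/750257]
step 2: x' = x̄ + K·y = [-1244955/1500514, -124326/750257]
step 2: P' = (I − K·H)·P̄ = [4733003/1500514 -2302542/750257; -2302542/750257 2321420/750257]

step 0: x' = [-337/226, 54/113], P' = [777/226 -378/113; -378/113 380/113]
step 1: x' = [8895/18878, -1266/9439], P' = [60421/18878 -29394/9439; -29394/9439 29620/9439]
step 2: x' = [-1244955/1500514, -124326/750257], P' = [4733003/1500514 -2302542/750257; -2302542/750257 2321420/750257]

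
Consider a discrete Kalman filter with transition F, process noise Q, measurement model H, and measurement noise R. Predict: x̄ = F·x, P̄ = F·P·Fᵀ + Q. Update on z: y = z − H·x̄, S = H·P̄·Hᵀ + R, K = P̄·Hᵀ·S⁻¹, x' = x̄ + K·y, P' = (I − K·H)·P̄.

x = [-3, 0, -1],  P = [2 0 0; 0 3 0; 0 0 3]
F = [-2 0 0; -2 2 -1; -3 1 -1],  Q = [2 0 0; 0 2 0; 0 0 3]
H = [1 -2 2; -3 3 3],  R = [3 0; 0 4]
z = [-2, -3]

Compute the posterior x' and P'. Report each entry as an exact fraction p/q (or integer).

x̄ = F·x = [6, 7, 10]
P̄ = F·P·Fᵀ + Q = [10 8 12; 8 25 21; 12 21 27]
y = z − H·x̄ = [-14, -36]
S = H·P̄·Hᵀ + R = [69 18; 18 580]
K = P̄·Hᵀ·S⁻¹ = [825/3308 291/6616; -171/3308 1311/6616; 499/1654 585/3308]
x' = x̄ + K·y = [765/827, 488/827, -488/827]
P' = (I − K·H)·P̄ = [13865/3308 9877/3308 2091/1654; 9877/3308 7973/3308 1389/1654; 2091/1654 1389/1654 546/827]

x' = [765/827, 488/827, -488/827]
P' = [13865/3308 9877/3308 2091/1654; 9877/3308 7973/3308 1389/1654; 2091/1654 1389/1654 546/827]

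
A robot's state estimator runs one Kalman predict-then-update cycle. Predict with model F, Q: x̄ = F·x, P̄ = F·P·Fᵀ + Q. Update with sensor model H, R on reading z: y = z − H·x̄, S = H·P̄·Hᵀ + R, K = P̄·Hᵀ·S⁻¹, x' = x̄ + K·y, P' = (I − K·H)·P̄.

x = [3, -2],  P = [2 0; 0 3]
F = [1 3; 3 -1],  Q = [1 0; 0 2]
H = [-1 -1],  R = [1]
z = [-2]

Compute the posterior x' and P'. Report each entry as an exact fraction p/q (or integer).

x̄ = F·x = [-3, 11]
P̄ = F·P·Fᵀ + Q = [30 -3; -3 23]
y = z − H·x̄ = [6]
S = H·P̄·Hᵀ + R = [48]
K = P̄·Hᵀ·S⁻¹ = [-9/16; -5/12]
x' = x̄ + K·y = [-51/8, 17/2]
P' = (I − K·H)·P̄ = [237/16 -57/4; -57/4 44/3]

x' = [-51/8, 17/2]
P' = [237/16 -57/4; -57/4 44/3]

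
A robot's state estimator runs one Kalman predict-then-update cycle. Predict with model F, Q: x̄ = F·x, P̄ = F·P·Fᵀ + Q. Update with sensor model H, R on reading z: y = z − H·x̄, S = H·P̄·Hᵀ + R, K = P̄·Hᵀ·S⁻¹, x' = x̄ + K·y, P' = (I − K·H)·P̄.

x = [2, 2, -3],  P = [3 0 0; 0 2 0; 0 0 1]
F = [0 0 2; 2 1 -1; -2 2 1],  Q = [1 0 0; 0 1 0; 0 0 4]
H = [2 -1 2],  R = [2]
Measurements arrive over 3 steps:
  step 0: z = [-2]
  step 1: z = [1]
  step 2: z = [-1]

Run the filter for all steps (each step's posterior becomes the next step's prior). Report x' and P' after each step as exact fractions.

step 0: x' = [-394/99, 416/99, 109/22], P' = [367/99 106/99 -34/11; 106/99 862/99 34/11; -34/11 34/11 109/22]
step 1: x' = [-46298/54681, 2921/54681, 79730/54681], P' = [24615/18227 -4110/18227 -23876/18227; -4110/18227 492582/18227 248124/18227; -23876/18227 248124/18227 153097/18227]
step 2: x' = [3837149/9680664, -11245909/3226888, -101735707/38722656], P' = [2183673/1613444 131561/1613444 -7482803/6453776; 131561/1613444 29290101/1613444 58205817/6453776; -7482803/6453776 58205817/6453776 155580821/25815104]

step 0: x̄ = F·x = [-6, 9, -3]
step 0: P̄ = F·P·Fᵀ + Q = [5 -2 2; -2 16 -9; 2 -9 25]
step 0: y = z − H·x̄ = [25]
step 0: S = H·P̄·Hᵀ + R = [198]
step 0: K = P̄·Hᵀ·S⁻¹ = [8/99; -19/99; 7/22]
step 0: x' = x̄ + K·y = [-394/99, 416/99, 109/22]
step 0: P' = (I − K·H)·P̄ = [367/99 106/99 -34/11; 106/99 862/99 34/11; -34/11 34/11 109/22]
step 1: x̄ = F·x = [109/11, -575/66, 469/22]
step 1: P̄ = F·P·Fᵀ + Q = [229/11 -177/11 381/11; -177/11 879/22 -345/22; 381/11 -345/22 1645/22]
step 1: y = z − H·x̄ = [-421/6]
step 1: S = H·P̄·Hᵀ + R = [1657/2]
step 1: K = P̄·Hᵀ·S⁻¹ = [254/1657; -207/1657; 469/1657]
step 1: x' = x̄ + K·y = [-46298/54681, 2921/54681, 79730/54681]
step 1: P' = (I − K·H)·P̄ = [24615/18227 -4110/18227 -23876/18227; -4110/18227 492582/18227 248124/18227; -23876/18227 248124/18227 153097/18227]
step 2: x̄ = F·x = [159460/54681, -169405/54681, 178168/54681]
step 2: P̄ = F·P·Fᵀ + Q = [630615/18227 94550/18227 1394194/18227; 94550/18227 345182/18227 381759/18227; 1394194/18227 381759/18227 3415673/18227]
step 2: y = z − H·x̄ = [-899342/54681]
step 2: S = H·P̄·Hᵀ + R = [25815104/18227]
step 2: K = P̄·Hᵀ·S⁻¹ = [988767/6453776; 151859/6453776; 9237975/25815104]
step 2: x' = x̄ + K·y = [3837149/9680664, -11245909/3226888, -101735707/38722656]
step 2: P' = (I − K·H)·P̄ = [2183673/1613444 131561/1613444 -7482803/6453776; 131561/1613444 29290101/1613444 58205817/6453776; -7482803/6453776 58205817/6453776 155580821/25815104]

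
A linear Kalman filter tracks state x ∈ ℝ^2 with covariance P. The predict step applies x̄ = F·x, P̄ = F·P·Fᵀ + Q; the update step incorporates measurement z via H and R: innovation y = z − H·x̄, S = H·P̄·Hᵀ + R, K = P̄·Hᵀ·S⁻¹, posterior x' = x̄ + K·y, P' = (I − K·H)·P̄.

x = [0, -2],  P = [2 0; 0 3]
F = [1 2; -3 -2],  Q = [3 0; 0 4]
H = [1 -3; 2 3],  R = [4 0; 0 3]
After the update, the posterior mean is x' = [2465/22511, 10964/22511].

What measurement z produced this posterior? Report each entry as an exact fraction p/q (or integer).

z = [-1, 2]

x̄ = F·x = [-4, 4]
P̄ = F·P·Fᵀ + Q = [17 -18; -18 34]
S = H·P̄·Hᵀ + R = [435 -218; -218 161]
K = P̄·Hᵀ·S⁻¹ = [7071/22511 6778/22511; -4932/22511 2550/22511]
x' − x̄ = [92509/22511, -79080/22511] = K·y
y = (KᵀK)⁻¹·Kᵀ·(x' − x̄) = [15, -2]
z = y + H·x̄ = [15, -2] + [-16, 4] = [-1, 2]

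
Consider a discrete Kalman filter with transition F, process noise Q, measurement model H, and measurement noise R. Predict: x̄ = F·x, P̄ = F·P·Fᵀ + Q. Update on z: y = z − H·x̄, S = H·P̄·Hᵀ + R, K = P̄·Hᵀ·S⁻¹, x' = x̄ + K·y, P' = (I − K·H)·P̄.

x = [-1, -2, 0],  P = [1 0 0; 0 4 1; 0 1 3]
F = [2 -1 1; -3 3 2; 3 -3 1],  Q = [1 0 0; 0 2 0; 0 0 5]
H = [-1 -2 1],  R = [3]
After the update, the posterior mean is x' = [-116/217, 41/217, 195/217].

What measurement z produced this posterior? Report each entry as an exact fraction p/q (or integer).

z = [1]

x̄ = F·x = [0, -3, 3]
P̄ = F·P·Fᵀ + Q = [10 -11 17; -11 71 -42; 17 -42 47]
S = H·P̄·Hᵀ + R = [434]
K = P̄·Hᵀ·S⁻¹ = [29/434; -173/434; 57/217]
x' − x̄ = [-116/217, 692/217, -456/217] = K·y
y = (KᵀK)⁻¹·Kᵀ·(x' − x̄) = [-8]
z = y + H·x̄ = [-8] + [9] = [1]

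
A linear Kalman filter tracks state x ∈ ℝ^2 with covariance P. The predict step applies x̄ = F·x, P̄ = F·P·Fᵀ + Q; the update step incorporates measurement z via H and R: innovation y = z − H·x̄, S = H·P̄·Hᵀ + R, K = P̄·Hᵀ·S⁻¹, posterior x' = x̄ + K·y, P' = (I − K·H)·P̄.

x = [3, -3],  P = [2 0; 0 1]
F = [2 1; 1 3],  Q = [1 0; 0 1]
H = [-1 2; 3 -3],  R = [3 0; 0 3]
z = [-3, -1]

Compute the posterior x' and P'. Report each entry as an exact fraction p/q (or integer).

x' = [-335/159, -358/159]
P' = [953/318 401/159; 401/159 373/159]

x̄ = F·x = [3, -6]
P̄ = F·P·Fᵀ + Q = [10 7; 7 12]
y = z − H·x̄ = [12, -28]
S = H·P̄·Hᵀ + R = [33 -39; -39 75]
K = P̄·Hᵀ·S⁻¹ = [217/318 151/318; 115/159 28/159]
x' = x̄ + K·y = [-335/159, -358/159]
P' = (I − K·H)·P̄ = [953/318 401/159; 401/159 373/159]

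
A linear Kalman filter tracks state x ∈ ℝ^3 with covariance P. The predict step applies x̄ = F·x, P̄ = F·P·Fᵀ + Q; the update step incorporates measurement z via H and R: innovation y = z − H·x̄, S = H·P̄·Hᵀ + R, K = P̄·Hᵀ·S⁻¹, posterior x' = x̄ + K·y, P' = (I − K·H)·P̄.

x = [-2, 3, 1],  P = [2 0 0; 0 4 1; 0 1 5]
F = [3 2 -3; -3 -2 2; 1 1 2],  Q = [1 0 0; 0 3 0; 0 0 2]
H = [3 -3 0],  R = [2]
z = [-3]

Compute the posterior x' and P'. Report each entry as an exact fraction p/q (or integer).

x' = [-1689/2027, 346/2027, 5397/2027]
P' = [3880/2027 3636/2027 -9543/2027; 3636/2027 3842/2027 -9505/2027; -9543/2027 -9505/2027 61615/2027]

x̄ = F·x = [-3, 2, 3]
P̄ = F·P·Fᵀ + Q = [68 -54 -15; -54 49 4; -15 4 32]
y = z − H·x̄ = [12]
S = H·P̄·Hᵀ + R = [2027]
K = P̄·Hᵀ·S⁻¹ = [366/2027; -309/2027; -57/2027]
x' = x̄ + K·y = [-1689/2027, 346/2027, 5397/2027]
P' = (I − K·H)·P̄ = [3880/2027 3636/2027 -9543/2027; 3636/2027 3842/2027 -9505/2027; -9543/2027 -9505/2027 61615/2027]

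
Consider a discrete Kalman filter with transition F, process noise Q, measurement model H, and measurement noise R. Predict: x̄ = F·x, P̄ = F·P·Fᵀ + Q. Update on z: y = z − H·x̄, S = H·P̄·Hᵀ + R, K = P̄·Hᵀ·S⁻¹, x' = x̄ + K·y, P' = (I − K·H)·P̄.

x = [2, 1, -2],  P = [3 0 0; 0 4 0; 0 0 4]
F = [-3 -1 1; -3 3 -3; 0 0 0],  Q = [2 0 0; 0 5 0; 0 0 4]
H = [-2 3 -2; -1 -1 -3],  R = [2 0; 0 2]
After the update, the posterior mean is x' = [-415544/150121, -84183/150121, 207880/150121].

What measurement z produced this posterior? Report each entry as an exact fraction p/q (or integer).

z = [1, -1]

x̄ = F·x = [-9, 3, 0]
P̄ = F·P·Fᵀ + Q = [37 3 0; 3 104 0; 0 0 4]
S = H·P̄·Hᵀ + R = [1066 -217; -217 185]
K = P̄·Hᵀ·S⁻¹ = [-20705/150121 -56745/150121; 33391/150121 -47660/150121; -4084/150121 -14528/150121]
x' − x̄ = [935545/150121, -534546/150121, 207880/150121] = K·y
y = (KᵀK)⁻¹·Kᵀ·(x' − x̄) = [-26, -7]
z = y + H·x̄ = [-26, -7] + [27, 6] = [1, -1]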